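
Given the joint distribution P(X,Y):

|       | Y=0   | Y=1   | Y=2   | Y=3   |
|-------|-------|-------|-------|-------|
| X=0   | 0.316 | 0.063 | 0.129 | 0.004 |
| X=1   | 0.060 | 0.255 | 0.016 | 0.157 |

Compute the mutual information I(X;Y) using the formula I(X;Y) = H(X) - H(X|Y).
0.4334 bits

I(X;Y) = H(X) - H(X|Y)

Marginal of X (row sums):
  P(X=0) = 0.316 + 0.063 + 0.129 + 0.004 = 0.512
  P(X=1) = 0.060 + 0.255 + 0.016 + 0.157 = 0.488
H(X) = -[0.512·log₂(0.512) + 0.488·log₂(0.488)]
  = 0.49448 + 0.50510 = 0.99958 bits

Marginal of Y (column sums):
  P(Y=0) = 0.316 + 0.060 = 0.376
  P(Y=1) = 0.063 + 0.255 = 0.318
  P(Y=2) = 0.129 + 0.016 = 0.145
  P(Y=3) = 0.004 + 0.157 = 0.161
H(X|Y) = Σ_y P(y)·H(X|Y=y):
  Y=0: P(Y=0) = 0.376, P(X|Y=0) = (79/94, 15/94) → H(X|Y=0) = 0.63329
  Y=1: P(Y=1) = 0.318, P(X|Y=1) = (21/106, 85/106) → H(X|Y=1) = 0.71814
  Y=2: P(Y=2) = 0.145, P(X|Y=2) = (129/145, 16/145) → H(X|Y=2) = 0.50096
  Y=3: P(Y=3) = 0.161, P(X|Y=3) = (4/161, 157/161) → H(X|Y=3) = 0.16784
H(X|Y) = 0.376·0.63329 + 0.318·0.71814 + 0.145·0.50096 + 0.161·0.16784 = 0.56615 bits

I(X;Y) = H(X) - H(X|Y) = 0.99958 - 0.56615 = 0.4334 bits

Cross-check via I(X;Y) = H(X) + H(Y) - H(X,Y): computing H(Y) from the column sums and H(X,Y) from the 8 cells in the same way gives H(Y) = 1.88440 bits and H(X,Y) = 2.45054 bits, so
I(X;Y) = 0.99958 + 1.88440 - 2.45054 = 0.4334 bits ✓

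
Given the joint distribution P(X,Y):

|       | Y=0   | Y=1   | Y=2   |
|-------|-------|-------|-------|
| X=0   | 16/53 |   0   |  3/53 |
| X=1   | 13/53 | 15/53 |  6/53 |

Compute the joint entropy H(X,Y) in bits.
2.1246 bits

H(X,Y) = -Σ_{x,y} P(x,y) log₂ P(x,y). Per-cell terms -P(x,y)·log₂P(x,y):
  X=0: 0.5216, 0.0000, 0.2345
  X=1: 0.4973, 0.5154, 0.3558
  (cells with P = 0 contribute 0)
Sum of the 6 terms: H(X,Y) = 2.1246 bits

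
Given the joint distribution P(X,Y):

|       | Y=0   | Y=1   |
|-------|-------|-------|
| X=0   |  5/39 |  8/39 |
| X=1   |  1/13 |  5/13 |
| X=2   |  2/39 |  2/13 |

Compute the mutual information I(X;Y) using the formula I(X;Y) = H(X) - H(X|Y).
0.0344 bits

I(X;Y) = H(X) - H(X|Y)

Marginal of X (row sums):
  P(X=0) = 5/39 + 8/39 = 1/3
  P(X=1) = 1/13 + 5/13 = 6/13
  P(X=2) = 2/39 + 2/13 = 8/39
H(X) = -[(1/3)·log₂(1/3) + (6/13)·log₂(6/13) + (8/39)·log₂(8/39)]
  = 0.5283208 + 0.5148356 + 0.4688005 = 1.511957 bits

Marginal of Y (column sums):
  P(Y=0) = 5/39 + 1/13 + 2/39 = 10/39
  P(Y=1) = 8/39 + 5/13 + 2/13 = 29/39
H(X|Y) = Σ_y P(y)·H(X|Y=y):
  Y=0: P(Y=0) = 10/39, P(X|Y=0) = (1/2, 3/10, 1/5) → H(X|Y=0) = 1.4854753
  Y=1: P(Y=1) = 29/39, P(X|Y=1) = (8/29, 15/29, 6/29) → H(X|Y=1) = 1.4747695
H(X|Y) = (10/39)·1.4854753 + (29/39)·1.4747695 = 1.477515 bits

I(X;Y) = H(X) - H(X|Y) = 1.511957 - 1.477515 = 0.0344 bits

Cross-check via I(X;Y) = H(X) + H(Y) - H(X,Y): computing H(Y) from the column sums and H(X,Y) from the 6 cells in the same way gives H(Y) = 0.821281 bits and H(X,Y) = 2.298796 bits, so
I(X;Y) = 1.511957 + 0.821281 - 2.298796 = 0.0344 bits ✓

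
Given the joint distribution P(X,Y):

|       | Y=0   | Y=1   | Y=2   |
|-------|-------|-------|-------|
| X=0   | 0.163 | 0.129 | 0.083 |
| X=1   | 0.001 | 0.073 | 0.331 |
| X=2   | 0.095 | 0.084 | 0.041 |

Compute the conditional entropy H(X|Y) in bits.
1.1929 bits

H(X|Y) = H(X,Y) - H(Y)

H(X,Y) = -Σ_{x,y} P(x,y) log₂ P(x,y). Per-cell terms -P(x,y)·log₂P(x,y):
  X=0: 0.42658, 0.38114, 0.29803
  X=1: 0.00997, 0.27565, 0.52798
  X=2: 0.32261, 0.30017, 0.18894
Sum of the 9 terms: H(X,Y) = 2.7311 bits

Marginal of Y (column sums):
  P(Y=0) = 0.163 + 0.001 + 0.095 = 0.259
  P(Y=1) = 0.129 + 0.073 + 0.084 = 0.286
  P(Y=2) = 0.083 + 0.331 + 0.041 = 0.455
H(Y) = -[0.259·log₂(0.259) + 0.286·log₂(0.286) + 0.455·log₂(0.455)]
  = 0.50478 + 0.51649 + 0.51691 = 1.5382 bits

H(X|Y) = H(X,Y) - H(Y) = 2.7311 - 1.5382 = 1.1929 bits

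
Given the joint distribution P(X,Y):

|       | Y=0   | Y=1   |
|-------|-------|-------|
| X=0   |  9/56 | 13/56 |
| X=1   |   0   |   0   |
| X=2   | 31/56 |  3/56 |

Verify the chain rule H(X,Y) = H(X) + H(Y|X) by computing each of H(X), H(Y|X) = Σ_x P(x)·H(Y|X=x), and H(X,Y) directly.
H(X) = 0.9666 bits, H(Y|X) = 0.6448 bits, H(X,Y) = 1.6115 bits

Marginal of X (row sums):
  P(X=0) = 9/56 + 13/56 = 11/28
  P(X=1) = 0 + 0 = 0
  P(X=2) = 31/56 + 3/56 = 17/28
H(X) = -[(11/28)·log₂(11/28) + (17/28)·log₂(17/28)]   (outcomes with P = 0 contribute 0)
  = 0.52954 + 0.43708 = 0.9666 bits

H(Y|X) = Σ_x P(x)·H(Y|X=x):
  X=0: P(X=0) = 11/28, P(Y|X=0) = (9/22, 13/22) → H(Y|X=0) = 0.97602
  X=1: P(X=1) = 0 → contributes 0
  X=2: P(X=2) = 17/28, P(Y|X=2) = (31/34, 3/34) → H(Y|X=2) = 0.43055
H(Y|X) = (11/28)·0.97602 + (17/28)·0.43055 = 0.6448 bits

H(X,Y) = -Σ_{x,y} P(x,y) log₂ P(x,y). Per-cell terms -P(x,y)·log₂P(x,y):
  X=0: 0.42387, 0.48911
  X=1: 0.00000, 0.00000
  X=2: 0.47228, 0.22620
  (cells with P = 0 contribute 0)
Sum of the 6 terms: H(X,Y) = 1.6115 bits

Chain rule check:
  H(X) + H(Y|X) = 0.9666 + 0.6448 = 1.6114 bits
  H(X,Y) = 1.6115 bits
✓ Chain rule verified (Δ = 0.0001 is 4-dp rounding noise: each of the three values was rounded independently).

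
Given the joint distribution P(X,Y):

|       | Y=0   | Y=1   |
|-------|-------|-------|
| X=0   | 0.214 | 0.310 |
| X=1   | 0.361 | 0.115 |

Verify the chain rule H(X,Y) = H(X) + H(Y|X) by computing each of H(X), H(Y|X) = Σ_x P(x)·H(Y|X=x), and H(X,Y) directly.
H(X) = 0.9983 bits, H(Y|X) = 0.8909 bits, H(X,Y) = 1.8893 bits

Marginal of X (row sums):
  P(X=0) = 0.214 + 0.310 = 0.524
  P(X=1) = 0.361 + 0.115 = 0.476
H(X) = -[0.524·log₂(0.524) + 0.476·log₂(0.476)]
  = 0.48856 + 0.50978 = 0.9983 bits

H(Y|X) = Σ_x P(x)·H(Y|X=x):
  X=0: P(X=0) = 0.524, P(Y|X=0) = (107/262, 155/262) → H(Y|X=0) = 0.97565
  X=1: P(X=1) = 0.476, P(Y|X=1) = (361/476, 115/476) → H(Y|X=1) = 0.79769
H(Y|X) = 0.524·0.97565 + 0.476·0.79769 = 0.8909 bits

H(X,Y) = -Σ_{x,y} P(x,y) log₂ P(x,y). Per-cell terms -P(x,y)·log₂P(x,y):
  X=0: 0.47600, 0.52379
  X=1: 0.53064, 0.35883
Sum of the 4 terms: H(X,Y) = 1.8893 bits

Chain rule check:
  H(X) + H(Y|X) = 0.9983 + 0.8909 = 1.8892 bits
  H(X,Y) = 1.8893 bits
✓ Chain rule verified (Δ = 0.0001 is 4-dp rounding noise: each of the three values was rounded independently).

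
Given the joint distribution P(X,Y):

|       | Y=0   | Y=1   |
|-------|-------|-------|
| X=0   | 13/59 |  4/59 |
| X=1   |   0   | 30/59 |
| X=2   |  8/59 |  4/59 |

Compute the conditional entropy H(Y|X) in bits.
0.4136 bits

H(Y|X) = H(X,Y) - H(X)

H(X,Y) = -Σ_{x,y} P(x,y) log₂ P(x,y). Per-cell terms -P(x,y)·log₂P(x,y):
  X=0: 0.48082, 0.26323
  X=1: 0.00000, 0.49615
  X=2: 0.39087, 0.26323
  (cells with P = 0 contribute 0)
Sum of the 6 terms: H(X,Y) = 1.8943 bits

Marginal of X (row sums):
  P(X=0) = 13/59 + 4/59 = 17/59
  P(X=1) = 0 + 30/59 = 30/59
  P(X=2) = 8/59 + 4/59 = 12/59
H(X) = -[(17/59)·log₂(17/59) + (30/59)·log₂(30/59) + (12/59)·log₂(12/59)]
  = 0.51726 + 0.49615 + 0.46732 = 1.4807 bits

H(Y|X) = H(X,Y) - H(X) = 1.8943 - 1.4807 = 0.4136 bits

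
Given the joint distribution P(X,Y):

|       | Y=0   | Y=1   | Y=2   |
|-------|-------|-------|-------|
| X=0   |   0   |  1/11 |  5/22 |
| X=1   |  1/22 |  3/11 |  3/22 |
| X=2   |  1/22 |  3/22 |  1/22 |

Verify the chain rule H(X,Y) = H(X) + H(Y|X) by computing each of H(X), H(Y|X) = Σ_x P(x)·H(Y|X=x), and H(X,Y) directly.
H(X) = 1.5285 bits, H(Y|X) = 1.1751 bits, H(X,Y) = 2.7036 bits

Marginal of X (row sums):
  P(X=0) = 0 + 1/11 + 5/22 = 7/22
  P(X=1) = 1/22 + 3/11 + 3/22 = 5/11
  P(X=2) = 1/22 + 3/22 + 1/22 = 5/22
H(X) = -[(7/22)·log₂(7/22) + (5/11)·log₂(5/11) + (5/22)·log₂(5/22)]
  = 0.5257 + 0.5170 + 0.4858 = 1.5285 bits

H(Y|X) = Σ_x P(x)·H(Y|X=x):
  X=0: P(X=0) = 7/22, P(Y|X=0) = (0, 2/7, 5/7) → H(Y|X=0) = 0.8631
  X=1: P(X=1) = 5/11, P(Y|X=1) = (1/10, 3/5, 3/10) → H(Y|X=1) = 1.2955
  X=2: P(X=2) = 5/22, P(Y|X=2) = (1/5, 3/5, 1/5) → H(Y|X=2) = 1.3710
H(Y|X) = (7/22)·0.8631 + (5/11)·1.2955 + (5/22)·1.3710 = 1.1751 bits

H(X,Y) = -Σ_{x,y} P(x,y) log₂ P(x,y). Per-cell terms -P(x,y)·log₂P(x,y):
  X=0: 0.0000, 0.3145, 0.4858
  X=1: 0.2027, 0.5112, 0.3920
  X=2: 0.2027, 0.3920, 0.2027
  (cells with P = 0 contribute 0)
Sum of the 9 terms: H(X,Y) = 2.7036 bits

Chain rule check:
  H(X) + H(Y|X) = 1.5285 + 1.1751 = 2.7036 bits
  H(X,Y) = 2.7036 bits
✓ Chain rule verified.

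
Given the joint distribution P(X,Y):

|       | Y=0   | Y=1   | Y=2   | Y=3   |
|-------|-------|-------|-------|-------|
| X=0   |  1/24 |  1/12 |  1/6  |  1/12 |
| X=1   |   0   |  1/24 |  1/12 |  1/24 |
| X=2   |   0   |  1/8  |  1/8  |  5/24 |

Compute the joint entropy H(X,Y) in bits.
3.1217 bits

H(X,Y) = -Σ_{x,y} P(x,y) log₂ P(x,y). Per-cell terms -P(x,y)·log₂P(x,y):
  X=0: 0.19104, 0.29875, 0.43083, 0.29875
  X=1: 0.00000, 0.19104, 0.29875, 0.19104
  X=2: 0.00000, 0.37500, 0.37500, 0.47147
  (cells with P = 0 contribute 0)
Sum of the 12 terms: H(X,Y) = 3.1217 bits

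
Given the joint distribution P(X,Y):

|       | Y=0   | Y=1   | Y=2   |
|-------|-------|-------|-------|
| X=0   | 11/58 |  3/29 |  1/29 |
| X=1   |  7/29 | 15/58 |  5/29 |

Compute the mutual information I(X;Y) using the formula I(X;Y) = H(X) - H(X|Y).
0.0389 bits

I(X;Y) = H(X) - H(X|Y)

Marginal of X (row sums):
  P(X=0) = 11/58 + 3/29 + 1/29 = 19/58
  P(X=1) = 7/29 + 15/58 + 5/29 = 39/58
H(X) = -[(19/58)·log₂(19/58) + (39/58)·log₂(39/58)]
  = 0.5274 + 0.3850 = 0.9124 bits

Marginal of Y (column sums):
  P(Y=0) = 11/58 + 7/29 = 25/58
  P(Y=1) = 3/29 + 15/58 = 21/58
  P(Y=2) = 1/29 + 5/29 = 6/29
H(X|Y) = Σ_y P(y)·H(X|Y=y):
  Y=0: P(Y=0) = 25/58, P(X|Y=0) = (11/25, 14/25) → H(X|Y=0) = 0.9896
  Y=1: P(Y=1) = 21/58, P(X|Y=1) = (2/7, 5/7) → H(X|Y=1) = 0.8631
  Y=2: P(Y=2) = 6/29, P(X|Y=2) = (1/6, 5/6) → H(X|Y=2) = 0.6500
H(X|Y) = (25/58)·0.9896 + (21/58)·0.8631 + (6/29)·0.6500 = 0.8735 bits

I(X;Y) = H(X) - H(X|Y) = 0.9124 - 0.8735 = 0.0389 bits

Cross-check via I(X;Y) = H(X) + H(Y) - H(X,Y): computing H(Y) from the column sums and H(X,Y) from the 6 cells in the same way gives H(Y) = 1.5243 bits and H(X,Y) = 2.3978 bits, so
I(X;Y) = 0.9124 + 1.5243 - 2.3978 = 0.0389 bits ✓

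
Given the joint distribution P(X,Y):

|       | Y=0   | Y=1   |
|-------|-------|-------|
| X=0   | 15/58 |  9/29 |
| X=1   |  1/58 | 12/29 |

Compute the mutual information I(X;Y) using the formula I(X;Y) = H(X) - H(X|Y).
0.1797 bits

I(X;Y) = H(X) - H(X|Y)

Marginal of X (row sums):
  P(X=0) = 15/58 + 9/29 = 33/58
  P(X=1) = 1/58 + 12/29 = 25/58
H(X) = -[(33/58)·log₂(33/58) + (25/58)·log₂(25/58)]
  = 0.46290 + 0.52333 = 0.98623 bits

Marginal of Y (column sums):
  P(Y=0) = 15/58 + 1/58 = 8/29
  P(Y=1) = 9/29 + 12/29 = 21/29
H(X|Y) = Σ_y P(y)·H(X|Y=y):
  Y=0: P(Y=0) = 8/29, P(X|Y=0) = (15/16, 1/16) → H(X|Y=0) = 0.33729
  Y=1: P(Y=1) = 21/29, P(X|Y=1) = (3/7, 4/7) → H(X|Y=1) = 0.98523
H(X|Y) = (8/29)·0.33729 + (21/29)·0.98523 = 0.80649 bits

I(X;Y) = H(X) - H(X|Y) = 0.98623 - 0.80649 = 0.1797 bits

Cross-check via I(X;Y) = H(X) + H(Y) - H(X,Y): computing H(Y) from the column sums and H(X,Y) from the 4 cells in the same way gives H(Y) = 0.84975 bits and H(X,Y) = 1.65624 bits, so
I(X;Y) = 0.98623 + 0.84975 - 1.65624 = 0.1797 bits ✓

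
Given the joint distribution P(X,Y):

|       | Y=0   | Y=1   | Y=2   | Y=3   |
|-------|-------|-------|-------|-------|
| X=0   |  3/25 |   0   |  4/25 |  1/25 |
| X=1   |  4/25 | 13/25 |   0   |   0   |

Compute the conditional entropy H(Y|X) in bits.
0.9851 bits

H(Y|X) = H(X,Y) - H(X)

H(X,Y) = -Σ_{x,y} P(x,y) log₂ P(x,y). Per-cell terms -P(x,y)·log₂P(x,y):
  X=0: 0.367067, 0.000000, 0.423017, 0.185754
  X=1: 0.423017, 0.490577, 0.000000, 0.000000
  (cells with P = 0 contribute 0)
Sum of the 8 terms: H(X,Y) = 1.889432 bits

Marginal of X (row sums):
  P(X=0) = 3/25 + 0 + 4/25 + 1/25 = 8/25
  P(X=1) = 4/25 + 13/25 + 0 + 0 = 17/25
H(X) = -[(8/25)·log₂(8/25) + (17/25)·log₂(17/25)]
  = 0.526034 + 0.378347 = 0.904381 bits

H(Y|X) = H(X,Y) - H(X) = 1.889432 - 0.904381 = 0.9851 bits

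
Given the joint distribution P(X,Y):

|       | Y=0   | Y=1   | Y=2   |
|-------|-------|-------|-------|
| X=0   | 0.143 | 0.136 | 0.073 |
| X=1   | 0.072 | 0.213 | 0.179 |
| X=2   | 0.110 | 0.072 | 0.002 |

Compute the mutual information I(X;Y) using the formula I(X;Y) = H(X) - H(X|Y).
0.1456 bits

I(X;Y) = H(X) - H(X|Y)

Marginal of X (row sums):
  P(X=0) = 0.143 + 0.136 + 0.073 = 0.352
  P(X=1) = 0.072 + 0.213 + 0.179 = 0.464
  P(X=2) = 0.110 + 0.072 + 0.002 = 0.184
H(X) = -[0.352·log₂(0.352) + 0.464·log₂(0.464) + 0.184·log₂(0.184)]
  = 0.53024 + 0.51402 + 0.44937 = 1.49363 bits

Marginal of Y (column sums):
  P(Y=0) = 0.143 + 0.072 + 0.110 = 0.325
  P(Y=1) = 0.136 + 0.213 + 0.072 = 0.421
  P(Y=2) = 0.073 + 0.179 + 0.002 = 0.254
H(X|Y) = Σ_y P(y)·H(X|Y=y):
  Y=0: P(Y=0) = 0.325, P(X|Y=0) = (11/25, 72/325, 22/65) → H(X|Y=0) = 1.53185
  Y=1: P(Y=1) = 0.421, P(X|Y=1) = (136/421, 213/421, 72/421) → H(X|Y=1) = 1.45967
  Y=2: P(Y=2) = 0.254, P(X|Y=2) = (73/254, 179/254, 1/127) → H(X|Y=2) = 0.92782
H(X|Y) = 0.325·1.53185 + 0.421·1.45967 + 0.254·0.92782 = 1.34804 bits

I(X;Y) = H(X) - H(X|Y) = 1.49363 - 1.34804 = 0.1456 bits

Cross-check via I(X;Y) = H(X) + H(Y) - H(X,Y): computing H(Y) from the column sums and H(X,Y) from the 9 cells in the same way gives H(Y) = 1.55462 bits and H(X,Y) = 2.90266 bits, so
I(X;Y) = 1.49363 + 1.55462 - 2.90266 = 0.1456 bits ✓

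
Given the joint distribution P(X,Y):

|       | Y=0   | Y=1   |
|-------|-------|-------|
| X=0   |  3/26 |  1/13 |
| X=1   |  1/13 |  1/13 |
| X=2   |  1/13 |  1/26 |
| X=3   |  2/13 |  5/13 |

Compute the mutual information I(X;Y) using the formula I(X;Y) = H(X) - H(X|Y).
0.0716 bits

I(X;Y) = H(X) - H(X|Y)

Marginal of X (row sums):
  P(X=0) = 3/26 + 1/13 = 5/26
  P(X=1) = 1/13 + 1/13 = 2/13
  P(X=2) = 1/13 + 1/26 = 3/26
  P(X=3) = 2/13 + 5/13 = 7/13
H(X) = -[(5/26)·log₂(5/26) + (2/13)·log₂(2/13) + (3/26)·log₂(3/26) + (7/13)·log₂(7/13)]
  = 0.45741 + 0.41545 + 0.35948 + 0.48089 = 1.71323 bits

Marginal of Y (column sums):
  P(Y=0) = 3/26 + 1/13 + 1/13 + 2/13 = 11/26
  P(Y=1) = 1/13 + 1/13 + 1/26 + 5/13 = 15/26
H(X|Y) = Σ_y P(y)·H(X|Y=y):
  Y=0: P(Y=0) = 11/26, P(X|Y=0) = (3/11, 2/11, 2/11, 4/11) → H(X|Y=0) = 1.93626
  Y=1: P(Y=1) = 15/26, P(X|Y=1) = (2/15, 2/15, 1/15, 2/3) → H(X|Y=1) = 1.42561
H(X|Y) = (11/26)·1.93626 + (15/26)·1.42561 = 1.64165 bits

I(X;Y) = H(X) - H(X|Y) = 1.71323 - 1.64165 = 0.0716 bits

Cross-check via I(X;Y) = H(X) + H(Y) - H(X,Y): computing H(Y) from the column sums and H(X,Y) from the 8 cells in the same way gives H(Y) = 0.98286 bits and H(X,Y) = 2.62451 bits, so
I(X;Y) = 1.71323 + 0.98286 - 2.62451 = 0.0716 bits ✓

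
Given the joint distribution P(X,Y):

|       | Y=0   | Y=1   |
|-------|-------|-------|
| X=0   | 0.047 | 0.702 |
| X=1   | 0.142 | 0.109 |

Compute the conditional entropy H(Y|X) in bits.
0.5012 bits

H(Y|X) = H(X,Y) - H(X)

H(X,Y) = -Σ_{x,y} P(x,y) log₂ P(x,y). Per-cell terms -P(x,y)·log₂P(x,y):
  X=0: 0.207326, 0.358341
  X=1: 0.399877, 0.348538
Sum of the 4 terms: H(X,Y) = 1.31408 bits

Marginal of X (row sums):
  P(X=0) = 0.047 + 0.702 = 0.749
  P(X=1) = 0.142 + 0.109 = 0.251
H(X) = -[0.749·log₂(0.749) + 0.251·log₂(0.251)]
  = 0.312305 + 0.500554 = 0.81286 bits

H(Y|X) = H(X,Y) - H(X) = 1.31408 - 0.81286 = 0.5012 bits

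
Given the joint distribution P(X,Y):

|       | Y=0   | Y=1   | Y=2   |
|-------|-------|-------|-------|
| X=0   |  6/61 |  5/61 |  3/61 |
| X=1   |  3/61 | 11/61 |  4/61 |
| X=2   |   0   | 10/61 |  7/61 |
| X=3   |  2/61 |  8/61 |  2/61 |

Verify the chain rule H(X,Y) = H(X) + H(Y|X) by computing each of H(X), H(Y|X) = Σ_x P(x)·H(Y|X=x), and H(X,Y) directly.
H(X) = 1.9821 bits, H(Y|X) = 1.2674 bits, H(X,Y) = 3.2495 bits

Marginal of X (row sums):
  P(X=0) = 6/61 + 5/61 + 3/61 = 14/61
  P(X=1) = 3/61 + 11/61 + 4/61 = 18/61
  P(X=2) = 0 + 10/61 + 7/61 = 17/61
  P(X=3) = 2/61 + 8/61 + 2/61 = 12/61
H(X) = -[(14/61)·log₂(14/61) + (18/61)·log₂(18/61) + (17/61)·log₂(17/61) + (12/61)·log₂(12/61)]
  = 0.48733 + 0.51958 + 0.51370 + 0.46146 = 1.9821 bits

H(Y|X) = Σ_x P(x)·H(Y|X=x):
  X=0: P(X=0) = 14/61, P(Y|X=0) = (3/7, 5/14, 3/14) → H(Y|X=0) = 1.53062
  X=1: P(X=1) = 18/61, P(Y|X=1) = (1/6, 11/18, 2/9) → H(Y|X=1) = 1.34722
  X=2: P(X=2) = 17/61, P(Y|X=2) = (0, 10/17, 7/17) → H(Y|X=2) = 0.97742
  X=3: P(X=3) = 12/61, P(Y|X=3) = (1/6, 2/3, 1/6) → H(Y|X=3) = 1.25163
H(Y|X) = (14/61)·1.53062 + (18/61)·1.34722 + (17/61)·0.97742 + (12/61)·1.25163 = 1.2674 bits

H(X,Y) = -Σ_{x,y} P(x,y) log₂ P(x,y). Per-cell terms -P(x,y)·log₂P(x,y):
  X=0: 0.32909, 0.29580, 0.21373
  X=1: 0.21373, 0.44565, 0.25775
  X=2: 0.00000, 0.42767, 0.35842
  X=3: 0.16166, 0.38436, 0.16166
  (cells with P = 0 contribute 0)
Sum of the 12 terms: H(X,Y) = 3.2495 bits

Chain rule check:
  H(X) + H(Y|X) = 1.9821 + 1.2674 = 3.2495 bits
  H(X,Y) = 3.2495 bits
✓ Chain rule verified.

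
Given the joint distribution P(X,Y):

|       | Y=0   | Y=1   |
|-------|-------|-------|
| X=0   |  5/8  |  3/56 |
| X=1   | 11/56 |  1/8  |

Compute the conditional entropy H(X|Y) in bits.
0.8093 bits

H(X|Y) = H(X,Y) - H(Y)

H(X,Y) = -Σ_{x,y} P(x,y) log₂ P(x,y). Per-cell terms -P(x,y)·log₂P(x,y):
  X=0: 0.4238, 0.2262
  X=1: 0.4612, 0.3750
Sum of the 4 terms: H(X,Y) = 1.4862 bits

Marginal of Y (column sums):
  P(Y=0) = 5/8 + 11/56 = 23/28
  P(Y=1) = 3/56 + 1/8 = 5/28
H(Y) = -[(23/28)·log₂(23/28) + (5/28)·log₂(5/28)]
  = 0.2331 + 0.4438 = 0.6769 bits

H(X|Y) = H(X,Y) - H(Y) = 1.4862 - 0.6769 = 0.8093 bits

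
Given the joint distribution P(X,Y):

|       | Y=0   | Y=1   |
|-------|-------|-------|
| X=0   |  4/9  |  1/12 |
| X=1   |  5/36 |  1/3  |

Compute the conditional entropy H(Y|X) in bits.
0.7448 bits

H(Y|X) = H(X,Y) - H(X)

H(X,Y) = -Σ_{x,y} P(x,y) log₂ P(x,y). Per-cell terms -P(x,y)·log₂P(x,y):
  X=0: 0.5200, 0.2987
  X=1: 0.3956, 0.5283
Sum of the 4 terms: H(X,Y) = 1.7426 bits

Marginal of X (row sums):
  P(X=0) = 4/9 + 1/12 = 19/36
  P(X=1) = 5/36 + 1/3 = 17/36
H(X) = -[(19/36)·log₂(19/36) + (17/36)·log₂(17/36)]
  = 0.4866 + 0.5112 = 0.9978 bits

H(Y|X) = H(X,Y) - H(X) = 1.7426 - 0.9978 = 0.7448 bits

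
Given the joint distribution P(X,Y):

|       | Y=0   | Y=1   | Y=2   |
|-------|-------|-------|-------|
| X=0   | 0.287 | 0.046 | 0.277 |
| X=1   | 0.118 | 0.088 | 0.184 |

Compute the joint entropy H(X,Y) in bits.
2.3559 bits

H(X,Y) = -Σ_{x,y} P(x,y) log₂ P(x,y). Per-cell terms -P(x,y)·log₂P(x,y):
  X=0: 0.516852, 0.204342, 0.513016
  X=1: 0.363811, 0.308559, 0.449369
Sum of the 6 terms: H(X,Y) = 2.3559 bits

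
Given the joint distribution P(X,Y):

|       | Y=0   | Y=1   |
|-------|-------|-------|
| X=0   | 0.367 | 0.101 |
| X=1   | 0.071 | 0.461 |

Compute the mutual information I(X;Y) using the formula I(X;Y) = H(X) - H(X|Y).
0.3352 bits

I(X;Y) = H(X) - H(X|Y)

Marginal of X (row sums):
  P(X=0) = 0.367 + 0.101 = 0.468
  P(X=1) = 0.071 + 0.461 = 0.532
H(X) = -[0.468·log₂(0.468) + 0.532·log₂(0.532)]
  = 0.512656 + 0.484387 = 0.99704 bits

Marginal of Y (column sums):
  P(Y=0) = 0.367 + 0.071 = 0.438
  P(Y=1) = 0.101 + 0.461 = 0.562
H(X|Y) = Σ_y P(y)·H(X|Y=y):
  Y=0: P(Y=0) = 0.438, P(X|Y=0) = (367/438, 71/438) → H(X|Y=0) = 0.639311
  Y=1: P(Y=1) = 0.562, P(X|Y=1) = (101/562, 461/562) → H(X|Y=1) = 0.679454
H(X|Y) = 0.438·0.639311 + 0.562·0.679454 = 0.66187 bits

I(X;Y) = H(X) - H(X|Y) = 0.99704 - 0.66187 = 0.3352 bits

Cross-check via I(X;Y) = H(X) + H(Y) - H(X,Y): computing H(Y) from the column sums and H(X,Y) from the 4 cells in the same way gives H(Y) = 0.98888 bits and H(X,Y) = 1.65075 bits, so
I(X;Y) = 0.99704 + 0.98888 - 1.65075 = 0.3352 bits ✓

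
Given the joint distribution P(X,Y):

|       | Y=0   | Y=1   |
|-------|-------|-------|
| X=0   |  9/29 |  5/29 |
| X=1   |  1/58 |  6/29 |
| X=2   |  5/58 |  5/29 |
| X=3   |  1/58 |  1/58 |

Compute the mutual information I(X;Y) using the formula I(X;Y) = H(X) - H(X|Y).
0.1726 bits

I(X;Y) = H(X) - H(X|Y)

Marginal of X (row sums):
  P(X=0) = 9/29 + 5/29 = 14/29
  P(X=1) = 1/58 + 6/29 = 13/58
  P(X=2) = 5/58 + 5/29 = 15/58
  P(X=3) = 1/58 + 1/58 = 1/29
H(X) = -[(14/29)·log₂(14/29) + (13/58)·log₂(13/58) + (15/58)·log₂(15/58) + (1/29)·log₂(1/29)]
  = 0.5072 + 0.4836 + 0.5046 + 0.1675 = 1.6629 bits

Marginal of Y (column sums):
  P(Y=0) = 9/29 + 1/58 + 5/58 + 1/58 = 25/58
  P(Y=1) = 5/29 + 6/29 + 5/29 + 1/58 = 33/58
H(X|Y) = Σ_y P(y)·H(X|Y=y):
  Y=0: P(Y=0) = 25/58, P(X|Y=0) = (18/25, 1/25, 1/5, 1/25) → H(X|Y=0) = 1.1771
  Y=1: P(Y=1) = 33/58, P(X|Y=1) = (10/33, 4/11, 10/33, 1/33) → H(X|Y=1) = 1.7275
H(X|Y) = (25/58)·1.1771 + (33/58)·1.7275 = 1.4903 bits

I(X;Y) = H(X) - H(X|Y) = 1.6629 - 1.4903 = 0.1726 bits

Cross-check via I(X;Y) = H(X) + H(Y) - H(X,Y): computing H(Y) from the column sums and H(X,Y) from the 8 cells in the same way gives H(Y) = 0.9862 bits and H(X,Y) = 2.4765 bits, so
I(X;Y) = 1.6629 + 0.9862 - 2.4765 = 0.1726 bits ✓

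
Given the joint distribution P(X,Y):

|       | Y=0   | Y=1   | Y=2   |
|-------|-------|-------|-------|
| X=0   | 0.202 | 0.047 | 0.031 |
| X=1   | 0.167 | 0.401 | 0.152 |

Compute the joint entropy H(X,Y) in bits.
2.2018 bits

H(X,Y) = -Σ_{x,y} P(x,y) log₂ P(x,y). Per-cell terms -P(x,y)·log₂P(x,y):
  X=0: 0.46613, 0.20733, 0.15536
  X=1: 0.43121, 0.52865, 0.41311
Sum of the 6 terms: H(X,Y) = 2.2018 bits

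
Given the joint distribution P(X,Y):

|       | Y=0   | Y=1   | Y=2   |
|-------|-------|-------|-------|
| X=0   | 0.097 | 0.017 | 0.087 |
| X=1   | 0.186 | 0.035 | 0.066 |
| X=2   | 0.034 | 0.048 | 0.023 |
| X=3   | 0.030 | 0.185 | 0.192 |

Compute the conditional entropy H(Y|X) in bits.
1.3215 bits

H(Y|X) = H(X,Y) - H(X)

H(X,Y) = -Σ_{x,y} P(x,y) log₂ P(x,y). Per-cell terms -P(x,y)·log₂P(x,y):
  X=0: 0.32649, 0.09993, 0.30649
  X=1: 0.45135, 0.16928, 0.25881
  X=2: 0.16586, 0.21028, 0.12517
  X=3: 0.15177, 0.45036, 0.45712
Sum of the 12 terms: H(X,Y) = 3.1729 bits

Marginal of X (row sums):
  P(X=0) = 0.097 + 0.017 + 0.087 = 0.201
  P(X=1) = 0.186 + 0.035 + 0.066 = 0.287
  P(X=2) = 0.034 + 0.048 + 0.023 = 0.105
  P(X=3) = 0.030 + 0.185 + 0.192 = 0.407
H(X) = -[0.201·log₂(0.201) + 0.287·log₂(0.287) + 0.105·log₂(0.105) + 0.407·log₂(0.407)]
  = 0.46526 + 0.51685 + 0.34141 + 0.52784 = 1.8514 bits

H(Y|X) = H(X,Y) - H(X) = 3.1729 - 1.8514 = 1.3215 bits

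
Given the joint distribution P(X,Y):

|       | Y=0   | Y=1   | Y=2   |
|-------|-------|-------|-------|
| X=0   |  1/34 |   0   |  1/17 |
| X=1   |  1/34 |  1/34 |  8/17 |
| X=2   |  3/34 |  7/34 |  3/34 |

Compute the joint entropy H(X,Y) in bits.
2.2886 bits

H(X,Y) = -Σ_{x,y} P(x,y) log₂ P(x,y). Per-cell terms -P(x,y)·log₂P(x,y):
  X=0: 0.14963, 0.00000, 0.24044
  X=1: 0.14963, 0.14963, 0.51175
  X=2: 0.30904, 0.46943, 0.30904
  (cells with P = 0 contribute 0)
Sum of the 9 terms: H(X,Y) = 2.2886 bits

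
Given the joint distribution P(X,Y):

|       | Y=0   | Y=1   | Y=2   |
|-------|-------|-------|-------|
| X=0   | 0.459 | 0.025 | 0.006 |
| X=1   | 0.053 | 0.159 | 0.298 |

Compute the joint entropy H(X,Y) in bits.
1.8599 bits

H(X,Y) = -Σ_{x,y} P(x,y) log₂ P(x,y). Per-cell terms -P(x,y)·log₂P(x,y):
  X=0: 0.5157, 0.1330, 0.0443
  X=1: 0.2246, 0.4218, 0.5205
Sum of the 6 terms: H(X,Y) = 1.8599 bits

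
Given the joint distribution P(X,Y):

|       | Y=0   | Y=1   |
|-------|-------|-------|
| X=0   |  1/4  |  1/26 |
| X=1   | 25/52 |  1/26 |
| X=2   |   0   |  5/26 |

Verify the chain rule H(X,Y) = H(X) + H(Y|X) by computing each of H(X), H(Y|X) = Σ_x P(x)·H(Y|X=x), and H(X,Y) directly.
H(X) = 1.4657 bits, H(Y|X) = 0.3612 bits, H(X,Y) = 1.8270 bits

Marginal of X (row sums):
  P(X=0) = 1/4 + 1/26 = 15/52
  P(X=1) = 25/52 + 1/26 = 27/52
  P(X=2) = 0 + 5/26 = 5/26
H(X) = -[(15/52)·log₂(15/52) + (27/52)·log₂(27/52) + (5/26)·log₂(5/26)]
  = 0.51737 + 0.49096 + 0.45741 = 1.4657 bits

H(Y|X) = Σ_x P(x)·H(Y|X=x):
  X=0: P(X=0) = 15/52, P(Y|X=0) = (13/15, 2/15) → H(Y|X=0) = 0.56651
  X=1: P(X=1) = 27/52, P(Y|X=1) = (25/27, 2/27) → H(Y|X=1) = 0.38095
  X=2: P(X=2) = 5/26, P(Y|X=2) = (0, 1) → H(Y|X=2) = 0.00000
H(Y|X) = (15/52)·0.56651 + (27/52)·0.38095 + (5/26)·0.00000 = 0.3612 bits

H(X,Y) = -Σ_{x,y} P(x,y) log₂ P(x,y). Per-cell terms -P(x,y)·log₂P(x,y):
  X=0: 0.50000, 0.18079
  X=1: 0.50797, 0.18079
  X=2: 0.00000, 0.45741
  (cells with P = 0 contribute 0)
Sum of the 6 terms: H(X,Y) = 1.8270 bits

Chain rule check:
  H(X) + H(Y|X) = 1.4657 + 0.3612 = 1.8269 bits
  H(X,Y) = 1.8270 bits
✓ Chain rule verified (Δ = 0.0001 is 4-dp rounding noise: each of the three values was rounded independently).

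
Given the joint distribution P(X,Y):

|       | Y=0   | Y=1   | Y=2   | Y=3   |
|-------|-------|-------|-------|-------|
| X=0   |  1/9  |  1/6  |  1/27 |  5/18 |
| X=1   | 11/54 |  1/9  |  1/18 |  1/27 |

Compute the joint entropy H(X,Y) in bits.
2.7001 bits

H(X,Y) = -Σ_{x,y} P(x,y) log₂ P(x,y). Per-cell terms -P(x,y)·log₂P(x,y):
  X=0: 0.352214, 0.430827, 0.176107, 0.513332
  X=1: 0.467593, 0.352214, 0.231663, 0.176107
Sum of the 8 terms: H(X,Y) = 2.7001 bits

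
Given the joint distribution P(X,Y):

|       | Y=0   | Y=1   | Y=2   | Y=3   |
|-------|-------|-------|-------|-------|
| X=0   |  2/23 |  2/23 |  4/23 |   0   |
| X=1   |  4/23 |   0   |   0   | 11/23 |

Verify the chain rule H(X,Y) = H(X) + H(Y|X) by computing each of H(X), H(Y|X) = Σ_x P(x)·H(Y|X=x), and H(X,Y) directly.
H(X) = 0.9321 bits, H(Y|X) = 1.0674 bits, H(X,Y) = 1.9995 bits

Marginal of X (row sums):
  P(X=0) = 2/23 + 2/23 + 4/23 + 0 = 8/23
  P(X=1) = 4/23 + 0 + 0 + 11/23 = 15/23
H(X) = -[(8/23)·log₂(8/23) + (15/23)·log₂(15/23)]
  = 0.52993 + 0.40218 = 0.9321 bits

H(Y|X) = Σ_x P(x)·H(Y|X=x):
  X=0: P(X=0) = 8/23, P(Y|X=0) = (1/4, 1/4, 1/2, 0) → H(Y|X=0) = 1.50000
  X=1: P(X=1) = 15/23, P(Y|X=1) = (4/15, 0, 0, 11/15) → H(Y|X=1) = 0.83664
H(Y|X) = (8/23)·1.50000 + (15/23)·0.83664 = 1.0674 bits

H(X,Y) = -Σ_{x,y} P(x,y) log₂ P(x,y). Per-cell terms -P(x,y)·log₂P(x,y):
  X=0: 0.30640, 0.30640, 0.43888, 0.00000
  X=1: 0.43888, 0.00000, 0.00000, 0.50893
  (cells with P = 0 contribute 0)
Sum of the 8 terms: H(X,Y) = 1.9995 bits

Chain rule check:
  H(X) + H(Y|X) = 0.9321 + 1.0674 = 1.9995 bits
  H(X,Y) = 1.9995 bits
✓ Chain rule verified.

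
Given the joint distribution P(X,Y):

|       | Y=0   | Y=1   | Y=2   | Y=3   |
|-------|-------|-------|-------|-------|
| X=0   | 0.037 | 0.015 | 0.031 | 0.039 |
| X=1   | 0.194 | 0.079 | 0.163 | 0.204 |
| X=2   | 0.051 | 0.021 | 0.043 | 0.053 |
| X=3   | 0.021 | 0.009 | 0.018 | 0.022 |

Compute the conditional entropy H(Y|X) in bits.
1.9237 bits

H(Y|X) = H(X,Y) - H(X)

H(X,Y) = -Σ_{x,y} P(x,y) log₂ P(x,y). Per-cell terms -P(x,y)·log₂P(x,y):
  X=0: 0.1759842, 0.0908834, 0.1553592, 0.1825349
  X=1: 0.4589791, 0.2892983, 0.4265801, 0.4678452
  X=2: 0.2189613, 0.1170428, 0.1951993, 0.2246068
  X=3: 0.1170428, 0.0611627, 0.1043255, 0.1211398
Sum of the 16 terms: H(X,Y) = 3.406945 bits

Marginal of X (row sums):
  P(X=0) = 0.037 + 0.015 + 0.031 + 0.039 = 0.122
  P(X=1) = 0.194 + 0.079 + 0.163 + 0.204 = 0.640
  P(X=2) = 0.051 + 0.021 + 0.043 + 0.053 = 0.168
  P(X=3) = 0.021 + 0.009 + 0.018 + 0.022 = 0.070
H(X) = -[0.122·log₂(0.122) + 0.640·log₂(0.640) + 0.168·log₂(0.168) + 0.070·log₂(0.070)]
  = 0.3702757 + 0.4120680 + 0.4323424 + 0.2685551 = 1.483241 bits

H(Y|X) = H(X,Y) - H(X) = 3.406945 - 1.483241 = 1.9237 bits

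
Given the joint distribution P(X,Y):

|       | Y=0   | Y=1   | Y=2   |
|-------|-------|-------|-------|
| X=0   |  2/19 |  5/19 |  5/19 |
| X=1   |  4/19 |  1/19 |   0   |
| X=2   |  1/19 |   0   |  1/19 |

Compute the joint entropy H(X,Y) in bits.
2.4995 bits

H(X,Y) = -Σ_{x,y} P(x,y) log₂ P(x,y). Per-cell terms -P(x,y)·log₂P(x,y):
  X=0: 0.3419, 0.5068, 0.5068
  X=1: 0.4732, 0.2236, 0.0000
  X=2: 0.2236, 0.0000, 0.2236
  (cells with P = 0 contribute 0)
Sum of the 9 terms: H(X,Y) = 2.4995 bits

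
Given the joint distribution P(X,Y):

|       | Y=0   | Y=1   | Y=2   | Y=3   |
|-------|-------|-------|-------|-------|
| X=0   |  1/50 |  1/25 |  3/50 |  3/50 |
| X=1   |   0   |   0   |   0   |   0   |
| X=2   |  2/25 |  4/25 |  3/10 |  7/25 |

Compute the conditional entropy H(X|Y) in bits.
0.6792 bits

H(X|Y) = H(X,Y) - H(Y)

H(X,Y) = -Σ_{x,y} P(x,y) log₂ P(x,y). Per-cell terms -P(x,y)·log₂P(x,y):
  X=0: 0.11288, 0.18575, 0.24353, 0.24353
  X=1: 0.00000, 0.00000, 0.00000, 0.00000
  X=2: 0.29151, 0.42302, 0.52109, 0.51422
  (cells with P = 0 contribute 0)
Sum of the 12 terms: H(X,Y) = 2.53553 bits

Marginal of Y (column sums):
  P(Y=0) = 1/50 + 0 + 2/25 = 1/10
  P(Y=1) = 1/25 + 0 + 4/25 = 1/5
  P(Y=2) = 3/50 + 0 + 3/10 = 9/25
  P(Y=3) = 3/50 + 0 + 7/25 = 17/50
H(Y) = -[(1/10)·log₂(1/10) + (1/5)·log₂(1/5) + (9/25)·log₂(9/25) + (17/50)·log₂(17/50)]
  = 0.33219 + 0.46439 + 0.53062 + 0.52917 = 1.85637 bits

H(X|Y) = H(X,Y) - H(Y) = 2.53553 - 1.85637 = 0.6792 bits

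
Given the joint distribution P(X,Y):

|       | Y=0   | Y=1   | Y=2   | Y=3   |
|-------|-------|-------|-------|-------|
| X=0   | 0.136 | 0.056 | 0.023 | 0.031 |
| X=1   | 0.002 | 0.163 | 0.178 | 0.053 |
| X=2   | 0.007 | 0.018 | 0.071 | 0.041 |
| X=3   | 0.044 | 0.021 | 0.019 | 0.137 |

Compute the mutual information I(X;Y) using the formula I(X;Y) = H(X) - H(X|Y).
0.4359 bits

I(X;Y) = H(X) - H(X|Y)

Marginal of X (row sums):
  P(X=0) = 0.136 + 0.056 + 0.023 + 0.031 = 0.246
  P(X=1) = 0.002 + 0.163 + 0.178 + 0.053 = 0.396
  P(X=2) = 0.007 + 0.018 + 0.071 + 0.041 = 0.137
  P(X=3) = 0.044 + 0.021 + 0.019 + 0.137 = 0.221
H(X) = -[0.246·log₂(0.246) + 0.396·log₂(0.396) + 0.137·log₂(0.137) + 0.221·log₂(0.221)]
  = 0.4977244 + 0.5292254 + 0.3928821 + 0.4813119 = 1.901144 bits

Marginal of Y (column sums):
  P(Y=0) = 0.136 + 0.002 + 0.007 + 0.044 = 0.189
  P(Y=1) = 0.056 + 0.163 + 0.018 + 0.021 = 0.258
  P(Y=2) = 0.023 + 0.178 + 0.071 + 0.019 = 0.291
  P(Y=3) = 0.031 + 0.053 + 0.041 + 0.137 = 0.262
H(X|Y) = Σ_y P(y)·H(X|Y=y):
  Y=0: P(Y=0) = 0.189, P(X|Y=0) = (136/189, 2/189, 1/27, 44/189) → H(X|Y=0) = 1.0767323
  Y=1: P(Y=1) = 0.258, P(X|Y=1) = (28/129, 163/258, 3/43, 7/86) → H(X|Y=1) = 1.4594758
  Y=2: P(Y=2) = 0.291, P(X|Y=2) = (23/291, 178/291, 71/291, 19/291) → H(X|Y=2) = 1.4767477
  Y=3: P(Y=3) = 0.262, P(X|Y=3) = (31/262, 53/262, 41/262, 137/262) → H(X|Y=3) = 1.7385761
H(X|Y) = 0.189·1.0767323 + 0.258·1.4594758 + 0.291·1.4767477 + 0.262·1.7385761 = 1.465288 bits

I(X;Y) = H(X) - H(X|Y) = 1.901144 - 1.465288 = 0.4359 bits

Cross-check via I(X;Y) = H(X) + H(Y) - H(X,Y): computing H(Y) from the column sums and H(X,Y) from the 16 cells in the same way gives H(Y) = 1.983068 bits and H(X,Y) = 3.448356 bits, so
I(X;Y) = 1.901144 + 1.983068 - 3.448356 = 0.4359 bits ✓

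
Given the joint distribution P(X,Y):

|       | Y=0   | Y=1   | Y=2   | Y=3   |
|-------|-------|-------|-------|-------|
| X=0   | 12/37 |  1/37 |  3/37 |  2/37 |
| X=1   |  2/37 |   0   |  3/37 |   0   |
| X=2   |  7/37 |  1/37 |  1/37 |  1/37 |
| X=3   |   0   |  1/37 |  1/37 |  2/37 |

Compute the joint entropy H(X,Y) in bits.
3.0965 bits

H(X,Y) = -Σ_{x,y} P(x,y) log₂ P(x,y). Per-cell terms -P(x,y)·log₂P(x,y):
  X=0: 0.5269, 0.1408, 0.2939, 0.2275
  X=1: 0.2275, 0.0000, 0.2939, 0.0000
  X=2: 0.4545, 0.1408, 0.1408, 0.1408
  X=3: 0.0000, 0.1408, 0.1408, 0.2275
  (cells with P = 0 contribute 0)
Sum of the 16 terms: H(X,Y) = 3.0965 bits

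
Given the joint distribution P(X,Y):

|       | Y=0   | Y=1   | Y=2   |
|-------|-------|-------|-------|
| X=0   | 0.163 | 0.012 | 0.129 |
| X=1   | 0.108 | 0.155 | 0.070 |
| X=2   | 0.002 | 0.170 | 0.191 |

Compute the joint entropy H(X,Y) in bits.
2.8252 bits

H(X,Y) = -Σ_{x,y} P(x,y) log₂ P(x,y). Per-cell terms -P(x,y)·log₂P(x,y):
  X=0: 0.42658, 0.07657, 0.38114
  X=1: 0.34678, 0.41690, 0.26856
  X=2: 0.01793, 0.43459, 0.45618
Sum of the 9 terms: H(X,Y) = 2.8252 bits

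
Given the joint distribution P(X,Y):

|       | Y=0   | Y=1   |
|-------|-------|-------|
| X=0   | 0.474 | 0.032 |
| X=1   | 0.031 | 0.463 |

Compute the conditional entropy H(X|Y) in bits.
0.3392 bits

H(X|Y) = H(X,Y) - H(Y)

H(X,Y) = -Σ_{x,y} P(x,y) log₂ P(x,y). Per-cell terms -P(x,y)·log₂P(x,y):
  X=0: 0.51052, 0.15891
  X=1: 0.15536, 0.51435
Sum of the 4 terms: H(X,Y) = 1.3391 bits

Marginal of Y (column sums):
  P(Y=0) = 0.474 + 0.031 = 0.505
  P(Y=1) = 0.032 + 0.463 = 0.495
H(Y) = -[0.505·log₂(0.505) + 0.495·log₂(0.495)]
  = 0.49775 + 0.50218 = 0.9999 bits

H(X|Y) = H(X,Y) - H(Y) = 1.3391 - 0.9999 = 0.3392 bits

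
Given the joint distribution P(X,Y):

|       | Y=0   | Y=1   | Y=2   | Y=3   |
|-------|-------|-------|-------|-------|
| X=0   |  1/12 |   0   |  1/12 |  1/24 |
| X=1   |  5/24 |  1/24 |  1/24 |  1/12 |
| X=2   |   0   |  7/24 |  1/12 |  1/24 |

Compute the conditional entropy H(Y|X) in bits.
1.4207 bits

H(Y|X) = H(X,Y) - H(X)

H(X,Y) = -Σ_{x,y} P(x,y) log₂ P(x,y). Per-cell terms -P(x,y)·log₂P(x,y):
  X=0: 0.29875, 0.00000, 0.29875, 0.19104
  X=1: 0.47147, 0.19104, 0.19104, 0.29875
  X=2: 0.00000, 0.51847, 0.29875, 0.19104
  (cells with P = 0 contribute 0)
Sum of the 12 terms: H(X,Y) = 2.9491 bits

Marginal of X (row sums):
  P(X=0) = 1/12 + 0 + 1/12 + 1/24 = 5/24
  P(X=1) = 5/24 + 1/24 + 1/24 + 1/12 = 3/8
  P(X=2) = 0 + 7/24 + 1/12 + 1/24 = 5/12
H(X) = -[(5/24)·log₂(5/24) + (3/8)·log₂(3/8) + (5/12)·log₂(5/12)]
  = 0.47147 + 0.53064 + 0.52626 = 1.5284 bits

H(Y|X) = H(X,Y) - H(X) = 2.9491 - 1.5284 = 1.4207 bits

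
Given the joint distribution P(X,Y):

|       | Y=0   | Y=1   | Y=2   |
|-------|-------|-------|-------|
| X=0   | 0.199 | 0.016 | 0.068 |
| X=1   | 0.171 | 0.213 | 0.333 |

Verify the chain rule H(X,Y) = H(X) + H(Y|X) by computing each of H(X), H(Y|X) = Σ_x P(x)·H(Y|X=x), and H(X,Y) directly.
H(X) = 0.8595 bits, H(Y|X) = 1.4024 bits, H(X,Y) = 2.2619 bits

Marginal of X (row sums):
  P(X=0) = 0.199 + 0.016 + 0.068 = 0.283
  P(X=1) = 0.171 + 0.213 + 0.333 = 0.717
H(X) = -[0.283·log₂(0.283) + 0.717·log₂(0.717)]
  = 0.5154 + 0.3441 = 0.8595 bits

H(Y|X) = Σ_x P(x)·H(Y|X=x):
  X=0: P(X=0) = 0.283, P(Y|X=0) = (199/283, 16/283, 68/283) → H(Y|X=0) = 1.0859
  X=1: P(X=1) = 0.717, P(Y|X=1) = (57/239, 71/239, 111/239) → H(Y|X=1) = 1.5273
H(Y|X) = 0.283·1.0859 + 0.717·1.5273 = 1.4024 bits

H(X,Y) = -Σ_{x,y} P(x,y) log₂ P(x,y). Per-cell terms -P(x,y)·log₂P(x,y):
  X=0: 0.4635, 0.0955, 0.2637
  X=1: 0.4357, 0.4752, 0.5283
Sum of the 6 terms: H(X,Y) = 2.2619 bits

Chain rule check:
  H(X) + H(Y|X) = 0.8595 + 1.4024 = 2.2619 bits
  H(X,Y) = 2.2619 bits
✓ Chain rule verified.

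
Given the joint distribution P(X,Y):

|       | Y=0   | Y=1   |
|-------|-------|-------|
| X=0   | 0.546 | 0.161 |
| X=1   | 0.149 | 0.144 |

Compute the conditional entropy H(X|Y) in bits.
0.8254 bits

H(X|Y) = H(X,Y) - H(Y)

H(X,Y) = -Σ_{x,y} P(x,y) log₂ P(x,y). Per-cell terms -P(x,y)·log₂P(x,y):
  X=0: 0.4767, 0.4242
  X=1: 0.4092, 0.4026
Sum of the 4 terms: H(X,Y) = 1.7127 bits

Marginal of Y (column sums):
  P(Y=0) = 0.546 + 0.149 = 0.695
  P(Y=1) = 0.161 + 0.144 = 0.305
H(Y) = -[0.695·log₂(0.695) + 0.305·log₂(0.305)]
  = 0.3648 + 0.5225 = 0.8873 bits

H(X|Y) = H(X,Y) - H(Y) = 1.7127 - 0.8873 = 0.8254 bits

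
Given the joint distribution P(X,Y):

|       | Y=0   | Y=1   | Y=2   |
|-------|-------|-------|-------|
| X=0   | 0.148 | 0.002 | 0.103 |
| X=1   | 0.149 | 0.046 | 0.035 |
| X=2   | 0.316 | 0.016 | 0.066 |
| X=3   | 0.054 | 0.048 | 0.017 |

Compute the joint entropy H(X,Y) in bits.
2.9636 bits

H(X,Y) = -Σ_{x,y} P(x,y) log₂ P(x,y). Per-cell terms -P(x,y)·log₂P(x,y):
  X=0: 0.40794, 0.01793, 0.33777
  X=1: 0.40925, 0.20434, 0.16928
  X=2: 0.52519, 0.09545, 0.25881
  X=3: 0.22739, 0.21028, 0.09993
Sum of the 12 terms: H(X,Y) = 2.9636 bits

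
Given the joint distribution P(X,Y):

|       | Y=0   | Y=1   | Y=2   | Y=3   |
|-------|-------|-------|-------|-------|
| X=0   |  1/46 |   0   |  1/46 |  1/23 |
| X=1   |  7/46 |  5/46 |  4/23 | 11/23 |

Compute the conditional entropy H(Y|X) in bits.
1.7198 bits

H(Y|X) = H(X,Y) - H(X)

H(X,Y) = -Σ_{x,y} P(x,y) log₂ P(x,y). Per-cell terms -P(x,y)·log₂P(x,y):
  X=0: 0.1201, 0.0000, 0.1201, 0.1967
  X=1: 0.4133, 0.3480, 0.4389, 0.5089
  (cells with P = 0 contribute 0)
Sum of the 8 terms: H(X,Y) = 2.1460 bits

Marginal of X (row sums):
  P(X=0) = 1/46 + 0 + 1/46 + 1/23 = 2/23
  P(X=1) = 7/46 + 5/46 + 4/23 + 11/23 = 21/23
H(X) = -[(2/23)·log₂(2/23) + (21/23)·log₂(21/23)]
  = 0.3064 + 0.1198 = 0.4262 bits

H(Y|X) = H(X,Y) - H(X) = 2.1460 - 0.4262 = 1.7198 bits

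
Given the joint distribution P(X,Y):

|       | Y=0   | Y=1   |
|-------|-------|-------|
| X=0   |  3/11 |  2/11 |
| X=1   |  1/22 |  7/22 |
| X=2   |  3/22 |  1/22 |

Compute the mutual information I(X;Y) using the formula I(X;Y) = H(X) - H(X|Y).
0.2075 bits

I(X;Y) = H(X) - H(X|Y)

Marginal of X (row sums):
  P(X=0) = 3/11 + 2/11 = 5/11
  P(X=1) = 1/22 + 7/22 = 4/11
  P(X=2) = 3/22 + 1/22 = 2/11
H(X) = -[(5/11)·log₂(5/11) + (4/11)·log₂(4/11) + (2/11)·log₂(2/11)]
  = 0.5170 + 0.5307 + 0.4472 = 1.4949 bits

Marginal of Y (column sums):
  P(Y=0) = 3/11 + 1/22 + 3/22 = 5/11
  P(Y=1) = 2/11 + 7/22 + 1/22 = 6/11
H(X|Y) = Σ_y P(y)·H(X|Y=y):
  Y=0: P(Y=0) = 5/11, P(X|Y=0) = (3/5, 1/10, 3/10) → H(X|Y=0) = 1.2955
  Y=1: P(Y=1) = 6/11, P(X|Y=1) = (1/3, 7/12, 1/12) → H(X|Y=1) = 1.2807
H(X|Y) = (5/11)·1.2955 + (6/11)·1.2807 = 1.2874 bits

I(X;Y) = H(X) - H(X|Y) = 1.4949 - 1.2874 = 0.2075 bits

Cross-check via I(X;Y) = H(X) + H(Y) - H(X,Y): computing H(Y) from the column sums and H(X,Y) from the 6 cells in the same way gives H(Y) = 0.9940 bits and H(X,Y) = 2.2814 bits, so
I(X;Y) = 1.4949 + 0.9940 - 2.2814 = 0.2075 bits ✓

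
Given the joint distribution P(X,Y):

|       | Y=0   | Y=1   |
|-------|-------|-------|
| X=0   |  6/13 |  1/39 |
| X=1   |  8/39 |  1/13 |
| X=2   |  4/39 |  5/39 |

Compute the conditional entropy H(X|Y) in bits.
1.3414 bits

H(X|Y) = H(X,Y) - H(Y)

H(X,Y) = -Σ_{x,y} P(x,y) log₂ P(x,y). Per-cell terms -P(x,y)·log₂P(x,y):
  X=0: 0.514836, 0.135523
  X=1: 0.468800, 0.284649
  X=2: 0.336964, 0.379933
Sum of the 6 terms: H(X,Y) = 2.120705 bits

Marginal of Y (column sums):
  P(Y=0) = 6/13 + 8/39 + 4/39 = 10/13
  P(Y=1) = 1/39 + 1/13 + 5/39 = 3/13
H(Y) = -[(10/13)·log₂(10/13) + (3/13)·log₂(3/13)]
  = 0.291163 + 0.488187 = 0.779350 bits

H(X|Y) = H(X,Y) - H(Y) = 2.120705 - 0.779350 = 1.3414 bits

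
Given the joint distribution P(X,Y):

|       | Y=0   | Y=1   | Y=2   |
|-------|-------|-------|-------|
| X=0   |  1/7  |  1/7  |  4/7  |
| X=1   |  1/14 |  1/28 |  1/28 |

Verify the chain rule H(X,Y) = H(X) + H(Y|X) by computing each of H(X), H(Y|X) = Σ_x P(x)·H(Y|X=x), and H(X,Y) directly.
H(X) = 0.5917 bits, H(Y|X) = 1.2871 bits, H(X,Y) = 1.8788 bits

Marginal of X (row sums):
  P(X=0) = 1/7 + 1/7 + 4/7 = 6/7
  P(X=1) = 1/14 + 1/28 + 1/28 = 1/7
H(X) = -[(6/7)·log₂(6/7) + (1/7)·log₂(1/7)]
  = 0.19062 + 0.40105 = 0.5917 bits

H(Y|X) = Σ_x P(x)·H(Y|X=x):
  X=0: P(X=0) = 6/7, P(Y|X=0) = (1/6, 1/6, 2/3) → H(Y|X=0) = 1.25163
  X=1: P(X=1) = 1/7, P(Y|X=1) = (1/2, 1/4, 1/4) → H(Y|X=1) = 1.50000
H(Y|X) = (6/7)·1.25163 + (1/7)·1.50000 = 1.2871 bits

H(X,Y) = -Σ_{x,y} P(x,y) log₂ P(x,y). Per-cell terms -P(x,y)·log₂P(x,y):
  X=0: 0.40105, 0.40105, 0.46135
  X=1: 0.27195, 0.17169, 0.17169
Sum of the 6 terms: H(X,Y) = 1.8788 bits

Chain rule check:
  H(X) + H(Y|X) = 0.5917 + 1.2871 = 1.8788 bits
  H(X,Y) = 1.8788 bits
✓ Chain rule verified.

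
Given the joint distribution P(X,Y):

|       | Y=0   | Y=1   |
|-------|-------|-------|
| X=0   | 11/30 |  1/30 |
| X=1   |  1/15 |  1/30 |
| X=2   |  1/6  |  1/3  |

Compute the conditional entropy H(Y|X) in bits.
0.7165 bits

H(Y|X) = H(X,Y) - H(X)

H(X,Y) = -Σ_{x,y} P(x,y) log₂ P(x,y). Per-cell terms -P(x,y)·log₂P(x,y):
  X=0: 0.5307, 0.1636
  X=1: 0.2605, 0.1636
  X=2: 0.4308, 0.5283
Sum of the 6 terms: H(X,Y) = 2.0775 bits

Marginal of X (row sums):
  P(X=0) = 11/30 + 1/30 = 2/5
  P(X=1) = 1/15 + 1/30 = 1/10
  P(X=2) = 1/6 + 1/3 = 1/2
H(X) = -[(2/5)·log₂(2/5) + (1/10)·log₂(1/10) + (1/2)·log₂(1/2)]
  = 0.5288 + 0.3322 + 0.5000 = 1.3610 bits

H(Y|X) = H(X,Y) - H(X) = 2.0775 - 1.3610 = 0.7165 bits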